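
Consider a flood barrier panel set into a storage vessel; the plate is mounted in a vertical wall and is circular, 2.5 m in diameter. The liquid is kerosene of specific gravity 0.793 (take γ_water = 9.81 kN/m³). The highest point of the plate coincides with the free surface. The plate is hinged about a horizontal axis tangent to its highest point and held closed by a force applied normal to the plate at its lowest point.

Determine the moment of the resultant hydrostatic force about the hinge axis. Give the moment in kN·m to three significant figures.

M ≈ 74.6 kN·m

γ = 0.793 × 9.81 = 7.77933 kN/m³.
The centroid is at the centre, 1.25 m below the top of the plate, so the centroid depth is h_c = 1.25 m.
A = π(1.25)² = 4.90874 m².
Resultant F = γ·h_c·A = 7.77933 × 1.25 × 4.90874 = 47.7334 kN.
I_c = πr⁴/4 = π × 1.25⁴/4 = 1.91748 m⁴.
Centre of pressure: y_p = y_c + I_c/(y_c·A) = 1.25 + 1.91748/(1.25 × 4.90874) = 1.25 + 0.312501 = 1.5625 m along the plane.
The resultant acts 1.25 + 0.312501 = 1.5625 m (along the plate) below the hinge at the top edge, so the moment about the hinge is M = F × 1.5625 = 47.7334 × 1.5625 = 74.5834 kN·m.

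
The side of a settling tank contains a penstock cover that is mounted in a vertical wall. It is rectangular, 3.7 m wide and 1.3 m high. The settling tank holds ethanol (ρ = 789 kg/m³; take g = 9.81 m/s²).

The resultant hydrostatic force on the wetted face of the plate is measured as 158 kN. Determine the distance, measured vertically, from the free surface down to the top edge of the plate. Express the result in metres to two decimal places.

d_top ≈ 3.59 m

γ = ρg = 789 × 9.81 / 1000 = 7.74009 kN/m³.
A = 3.7 × 1.3 = 4.81 m².
From F = γ·h_c·A, the centroid depth is h_c = 158/(7.74009 × 4.81) = 4.24391 m.
The centroid lies 1.3/2 = 0.65 m below the top edge, so the top edge sits at h_top = 4.24391 − 0.65 = 3.59391 m below the surface.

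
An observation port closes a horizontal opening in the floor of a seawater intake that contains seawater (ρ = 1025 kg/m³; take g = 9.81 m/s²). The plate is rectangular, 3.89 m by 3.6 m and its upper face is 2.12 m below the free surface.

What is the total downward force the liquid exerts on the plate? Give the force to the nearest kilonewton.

F ≈ 299 kN

γ = ρg = 1025 × 9.81 / 1000 = 10.05525 kN/m³.
The plate is horizontal, so pressure is uniform at p = γ·h = 10.05525 × 2.12 = 21.3171 kN/m².
A = 3.89 × 3.6 = 14.004 m².
F = p·A = 21.3171 × 14.004 = 298.525 kN.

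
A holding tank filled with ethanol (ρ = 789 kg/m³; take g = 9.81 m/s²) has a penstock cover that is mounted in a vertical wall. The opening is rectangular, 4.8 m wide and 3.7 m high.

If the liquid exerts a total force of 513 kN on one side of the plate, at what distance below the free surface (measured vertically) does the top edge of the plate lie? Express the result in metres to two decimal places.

d_top ≈ 1.88 m

γ = ρg = 789 × 9.81 / 1000 = 7.74009 kN/m³.
A = 4.8 × 3.7 = 17.76 m².
From F = γ·h_c·A, the centroid depth is h_c = 513/(7.74009 × 17.76) = 3.73189 m.
The centroid lies 3.7/2 = 1.85 m below the top edge, so the top edge sits at h_top = 3.73189 − 1.85 = 1.88189 m below the surface.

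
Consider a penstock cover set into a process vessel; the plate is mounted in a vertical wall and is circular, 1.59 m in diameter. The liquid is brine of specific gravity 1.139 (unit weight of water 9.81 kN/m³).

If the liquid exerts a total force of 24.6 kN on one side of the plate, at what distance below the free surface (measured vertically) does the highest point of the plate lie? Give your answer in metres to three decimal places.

γ = 1.139 × 9.81 = 11.17359 kN/m³.
A = π(0.795)² = 1.98557 m².
From F = γ·h_c·A, the centroid depth is h_c = 24.6/(11.17359 × 1.98557) = 1.10881 m.
The centroid is at the centre, 0.795 m below the top of the plate, so the highest point sits at h_top = 1.10881 − 0.795 = 0.31381 m below the surface.

d_top ≈ 0.314 m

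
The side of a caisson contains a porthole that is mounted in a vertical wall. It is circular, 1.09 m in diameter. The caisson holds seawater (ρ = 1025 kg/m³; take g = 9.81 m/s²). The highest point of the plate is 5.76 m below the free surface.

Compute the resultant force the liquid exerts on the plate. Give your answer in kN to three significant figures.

γ = ρg = 1025 × 9.81 / 1000 = 10.05525 kN/m³.
The centroid is at the centre, 0.545 m below the top of the plate, so the centroid depth is h_c = 5.76 + 0.545 = 6.305 m.
A = π(0.545)² = 0.933132 m².
Resultant F = γ·h_c·A = 10.05525 × 6.305 × 0.933132 = 59.159 kN.

F ≈ 59.2 kN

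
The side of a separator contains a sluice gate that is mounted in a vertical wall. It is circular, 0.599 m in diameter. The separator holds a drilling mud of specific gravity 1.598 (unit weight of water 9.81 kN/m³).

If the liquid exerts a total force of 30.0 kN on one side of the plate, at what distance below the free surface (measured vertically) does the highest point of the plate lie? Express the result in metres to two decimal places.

γ = 1.598 × 9.81 = 15.67638 kN/m³.
A = π(0.2995)² = 0.281802 m².
From F = γ·h_c·A, the centroid depth is h_c = 30.0/(15.67638 × 0.281802) = 6.79096 m.
The centroid is at the centre, 0.2995 m below the top of the plate, so the highest point sits at h_top = 6.79096 − 0.2995 = 6.49146 m below the surface.

d_top ≈ 6.49 m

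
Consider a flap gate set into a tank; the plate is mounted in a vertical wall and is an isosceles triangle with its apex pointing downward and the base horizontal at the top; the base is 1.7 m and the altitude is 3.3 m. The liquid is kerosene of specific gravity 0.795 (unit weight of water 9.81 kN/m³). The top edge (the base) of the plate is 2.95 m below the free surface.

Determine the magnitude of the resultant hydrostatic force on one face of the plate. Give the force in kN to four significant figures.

F ≈ 88.60 kN

γ = 0.795 × 9.81 = 7.79895 kN/m³.
With the apex down, the centroid sits h/3 = 3.3/3 = 1.1 m below the base (the top edge), so the centroid depth is h_c = 2.95 + 1.1 = 4.05 m.
A = ½ × 1.7 × 3.3 = 2.805 m².
Resultant F = γ·h_c·A = 7.79895 × 4.05 × 2.805 = 88.598 kN.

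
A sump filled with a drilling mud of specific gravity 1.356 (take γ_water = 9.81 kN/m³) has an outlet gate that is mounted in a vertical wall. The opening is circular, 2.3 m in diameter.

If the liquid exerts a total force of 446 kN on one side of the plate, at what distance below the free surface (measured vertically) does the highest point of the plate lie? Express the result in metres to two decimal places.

γ = 1.356 × 9.81 = 13.30236 kN/m³.
A = π(1.15)² = 4.15476 m².
From F = γ·h_c·A, the centroid depth is h_c = 446/(13.30236 × 4.15476) = 8.06975 m.
The centroid is at the centre, 1.15 m below the top of the plate, so the highest point sits at h_top = 8.06975 − 1.15 = 6.91975 m below the surface.

d_top ≈ 6.92 m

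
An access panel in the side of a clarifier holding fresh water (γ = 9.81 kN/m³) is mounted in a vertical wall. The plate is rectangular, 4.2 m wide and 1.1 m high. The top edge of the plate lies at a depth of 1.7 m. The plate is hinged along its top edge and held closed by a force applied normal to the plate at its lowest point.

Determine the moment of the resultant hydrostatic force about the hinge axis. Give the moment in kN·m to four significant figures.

γ = 9.81 kN/m³.
The centroid lies 1.1/2 = 0.55 m below the top edge, so the centroid depth is h_c = 1.7 + 0.55 = 2.25 m.
A = 4.2 × 1.1 = 4.62 m².
Resultant F = γ·h_c·A = 9.81 × 2.25 × 4.62 = 101.975 kN.
I_c = b·h³/12 = 4.2 × 1.1³/12 = 0.46585 m⁴.
Centre of pressure: y_p = y_c + I_c/(y_c·A) = 2.25 + 0.46585/(2.25 × 4.62) = 2.25 + 0.0448148 = 2.29481 m along the plane.
The resultant acts 0.55 + 0.0448148 = 0.594815 m (along the plate) below the hinge at the top edge, so the moment about the hinge is M = F × 0.594815 = 101.975 × 0.594815 = 60.6563 kN·m.

M ≈ 60.66 kN·m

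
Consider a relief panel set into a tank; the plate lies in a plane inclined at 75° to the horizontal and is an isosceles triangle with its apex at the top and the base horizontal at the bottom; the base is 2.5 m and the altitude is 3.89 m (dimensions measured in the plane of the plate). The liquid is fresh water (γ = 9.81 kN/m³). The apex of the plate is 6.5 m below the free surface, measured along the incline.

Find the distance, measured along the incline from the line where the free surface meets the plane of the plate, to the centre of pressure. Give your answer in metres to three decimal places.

γ = 9.81 kN/m³.
Let θ = 75° be the plate's angle to the horizontal; measure y along the incline from where the plane meets the free surface. Vertical depth h = y·sinθ with sinθ = 0.965926.
With the apex up, the centroid sits 2h/3 = 2 × 3.89/3 = 2.59333 m below the apex, so y_c = 6.5 + 2.59333 = 9.09333 m and h_c = 9.09333 × 0.965926 = 8.78348 m.
A = ½ × 2.5 × 3.89 = 4.8625 m².
Resultant F = γ·h_c·A = 9.81 × 8.78348 × 4.8625 = 418.982 kN.
I_c = b·h³/36 = 2.5 × 3.89³/36 = 4.08777 m⁴.
Centre of pressure: y_p = y_c + I_c/(y_c·A) = 9.09333 + 4.08777/(9.09333 × 4.8625) = 9.09333 + 0.0924494 = 9.18578 m along the plane.

y_p = 9.186 m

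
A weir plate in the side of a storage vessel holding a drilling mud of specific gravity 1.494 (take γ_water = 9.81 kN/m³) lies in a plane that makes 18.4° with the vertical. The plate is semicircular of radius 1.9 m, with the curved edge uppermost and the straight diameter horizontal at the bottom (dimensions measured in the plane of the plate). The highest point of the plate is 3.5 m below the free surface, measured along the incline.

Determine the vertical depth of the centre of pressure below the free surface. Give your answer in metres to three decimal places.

γ = 1.494 × 9.81 = 14.65614 kN/m³.
The plate makes 18.4° with the vertical, i.e. θ = 90° − 18.4° = 71.6° to the horizontal. Measuring y along the incline from the free-surface line, vertical depth h = y·sinθ with sinθ = 0.948876.
The centroid lies 4r/(3π) = 0.806385 m above the diameter, so r − 4r/(3π) = 1.9 − 0.806385 = 1.09361 m below the topmost point, so y_c = 3.5 + 1.09361 = 4.59361 m and h_c = 4.59361 × 0.948876 = 4.35877 m.
A = πr²/2 = π × 1.9²/2 = 5.67057 m².
Resultant F = γ·h_c·A = 14.65614 × 4.35877 × 5.67057 = 362.252 kN.
I_c = (π/8 − 8/(9π))·r⁴ = 0.109757 × 1.9⁴ = 1.43036 m⁴.
Centre of pressure: y_p = y_c + I_c/(y_c·A) = 4.59361 + 1.43036/(4.59361 × 5.67057) = 4.59361 + 0.0549117 = 4.64852 m along the plane.
Vertically, h_p = y_p·sinθ = 4.64852 × 0.948876 = 4.41087 m.

h_p = 4.411 m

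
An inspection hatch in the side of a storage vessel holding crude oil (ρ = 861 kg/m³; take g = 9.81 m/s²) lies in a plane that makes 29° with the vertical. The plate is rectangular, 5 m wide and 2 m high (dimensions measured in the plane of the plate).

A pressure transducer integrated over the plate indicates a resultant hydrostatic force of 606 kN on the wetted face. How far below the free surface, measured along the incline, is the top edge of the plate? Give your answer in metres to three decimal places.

γ = ρg = 861 × 9.81 / 1000 = 8.44641 kN/m³.
A = 5 × 2 = 10 m².
From F = γ·h_c·A, the centroid depth is h_c = 606/(8.44641 × 10) = 7.17465 m.
The plate makes 29° with the vertical, i.e. θ = 90° − 29° = 61° to the horizontal. Measuring y along the incline from the free-surface line, vertical depth h = y·sinθ with sinθ = 0.874620.
Along the incline, y_c = h_c/sinθ = 7.17465/0.874620 = 8.20316 m.
The centroid lies 2/2 = 1 m below the top edge, so the top edge sits at y_top = 8.20316 − 1 = 7.20316 m along the incline.

y_top ≈ 7.203 m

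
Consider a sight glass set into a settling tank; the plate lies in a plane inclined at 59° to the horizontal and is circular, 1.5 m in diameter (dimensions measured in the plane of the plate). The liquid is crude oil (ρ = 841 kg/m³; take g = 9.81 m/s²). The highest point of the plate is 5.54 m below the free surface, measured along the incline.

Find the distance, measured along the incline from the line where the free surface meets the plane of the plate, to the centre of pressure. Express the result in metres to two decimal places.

y_p = 6.31 m

γ = ρg = 841 × 9.81 / 1000 = 8.25021 kN/m³.
Let θ = 59° be the plate's angle to the horizontal; measure y along the incline from where the plane meets the free surface. Vertical depth h = y·sinθ with sinθ = 0.857167.
The centroid is at the centre, 0.75 m below the top of the plate, so y_c = 5.54 + 0.75 = 6.29 m and h_c = 6.29 × 0.857167 = 5.39158 m.
A = π(0.75)² = 1.76715 m².
Resultant F = γ·h_c·A = 8.25021 × 5.39158 × 1.76715 = 78.6058 kN.
I_c = πr⁴/4 = π × 0.75⁴/4 = 0.248505 m⁴.
Centre of pressure: y_p = y_c + I_c/(y_c·A) = 6.29 + 0.248505/(6.29 × 1.76715) = 6.29 + 0.0223569 = 6.31236 m along the plane.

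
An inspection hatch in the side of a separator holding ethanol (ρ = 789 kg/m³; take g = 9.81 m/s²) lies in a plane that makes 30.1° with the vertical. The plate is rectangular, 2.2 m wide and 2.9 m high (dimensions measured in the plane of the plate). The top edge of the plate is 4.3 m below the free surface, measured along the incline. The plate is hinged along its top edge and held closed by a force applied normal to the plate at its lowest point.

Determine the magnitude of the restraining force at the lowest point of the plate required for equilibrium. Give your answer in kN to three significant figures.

γ = ρg = 789 × 9.81 / 1000 = 7.74009 kN/m³.
The plate makes 30.1° with the vertical, i.e. θ = 90° − 30.1° = 59.9° to the horizontal. Measuring y along the incline from the free-surface line, vertical depth h = y·sinθ with sinθ = 0.865151.
The centroid lies 2.9/2 = 1.45 m below the top edge, so y_c = 4.3 + 1.45 = 5.75 m and h_c = 5.75 × 0.865151 = 4.97462 m.
A = 2.2 × 2.9 = 6.38 m².
Resultant F = γ·h_c·A = 7.74009 × 4.97462 × 6.38 = 245.656 kN.
I_c = b·h³/12 = 2.2 × 2.9³/12 = 4.47132 m⁴.
Centre of pressure: y_p = y_c + I_c/(y_c·A) = 5.75 + 4.47132/(5.75 × 6.38) = 5.75 + 0.121884 = 5.87188 m along the plane.
The resultant acts 1.45 + 0.121884 = 1.57188 m (along the plate) below the hinge at the top edge, so the moment about the hinge is M = F × 1.57188 = 245.656 × 1.57188 = 386.142 kN·m.
A normal force at the bottom, 2.9 m from the hinge, must supply this moment: P = 386.142/2.9 = 133.152 kN.

P ≈ 133 kN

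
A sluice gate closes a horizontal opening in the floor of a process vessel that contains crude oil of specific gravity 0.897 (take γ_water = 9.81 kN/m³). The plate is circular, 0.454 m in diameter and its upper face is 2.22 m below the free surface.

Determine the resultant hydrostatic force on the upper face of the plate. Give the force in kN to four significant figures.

F ≈ 3.162 kN

γ = 0.897 × 9.81 = 8.79957 kN/m³.
The plate is horizontal, so pressure is uniform at p = γ·h = 8.79957 × 2.22 = 19.535 kN/m².
A = π(0.227)² = 0.161883 m².
F = p·A = 19.535 × 0.161883 = 3.16238 kN.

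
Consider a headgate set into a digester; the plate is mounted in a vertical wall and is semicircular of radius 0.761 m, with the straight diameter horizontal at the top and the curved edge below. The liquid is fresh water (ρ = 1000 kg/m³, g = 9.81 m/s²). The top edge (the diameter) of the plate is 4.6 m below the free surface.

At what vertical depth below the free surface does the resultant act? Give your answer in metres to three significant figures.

h_p = 4.93 m

γ = ρg = 1000 × 9.81 = 9810 N/m³ = 9.81 kN/m³.
The centroid of a semicircle lies 4r/(3π) = 0.322978 m from the diameter, here below the top edge, so the centroid depth is h_c = 4.6 + 0.322978 = 4.92298 m.
A = πr²/2 = π × 0.761²/2 = 0.909681 m².
Resultant F = γ·h_c·A = 9.81 × 4.92298 × 0.909681 = 43.9325 kN.
I_c = (π/8 − 8/(9π))·r⁴ = 0.109757 × 0.761⁴ = 0.0368104 m⁴.
Centre of pressure: y_p = y_c + I_c/(y_c·A) = 4.92298 + 0.0368104/(4.92298 × 0.909681) = 4.92298 + 0.00821965 = 4.9312 m along the plane.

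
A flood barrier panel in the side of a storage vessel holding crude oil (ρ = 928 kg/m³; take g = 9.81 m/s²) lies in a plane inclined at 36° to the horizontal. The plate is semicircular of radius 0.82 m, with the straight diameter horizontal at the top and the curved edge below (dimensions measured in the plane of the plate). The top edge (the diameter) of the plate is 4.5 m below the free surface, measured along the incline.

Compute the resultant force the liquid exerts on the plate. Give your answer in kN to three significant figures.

γ = ρg = 928 × 9.81 / 1000 = 9.10368 kN/m³.
Let θ = 36° be the plate's angle to the horizontal; measure y along the incline from where the plane meets the free surface. Vertical depth h = y·sinθ with sinθ = 0.587785.
The centroid of a semicircle lies 4r/(3π) = 0.348019 m from the diameter, here below the top edge, so y_c = 4.5 + 0.348019 = 4.84802 m and h_c = 4.84802 × 0.587785 = 2.84959 m.
A = πr²/2 = π × 0.82²/2 = 1.0562 m².
Resultant F = γ·h_c·A = 9.10368 × 2.84959 × 1.0562 = 27.3997 kN.

F ≈ 27.4 kN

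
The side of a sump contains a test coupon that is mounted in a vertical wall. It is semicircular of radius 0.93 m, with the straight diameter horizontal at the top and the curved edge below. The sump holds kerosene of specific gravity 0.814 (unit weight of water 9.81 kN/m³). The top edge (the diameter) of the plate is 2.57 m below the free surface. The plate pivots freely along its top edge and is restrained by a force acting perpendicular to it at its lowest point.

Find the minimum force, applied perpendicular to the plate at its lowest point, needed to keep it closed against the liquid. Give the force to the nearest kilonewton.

γ = 0.814 × 9.81 = 7.98534 kN/m³.
The centroid of a semicircle lies 4r/(3π) = 0.394704 m from the diameter, here below the top edge, so the centroid depth is h_c = 2.57 + 0.394704 = 2.9647 m.
A = πr²/2 = π × 0.93²/2 = 1.35858 m².
Resultant F = γ·h_c·A = 7.98534 × 2.9647 × 1.35858 = 32.1632 kN.
I_c = (π/8 − 8/(9π))·r⁴ = 0.109757 × 0.93⁴ = 0.0821039 m⁴.
Centre of pressure: y_p = y_c + I_c/(y_c·A) = 2.9647 + 0.0821039/(2.9647 × 1.35858) = 2.9647 + 0.0203844 = 2.98508 m along the plane.
The resultant acts 0.394704 + 0.0203844 = 0.415088 m (along the plate) below the hinge at the top edge, so the moment about the hinge is M = F × 0.415088 = 32.1632 × 0.415088 = 13.3506 kN·m.
A normal force at the bottom, 0.93 m from the hinge, must supply this moment: P = 13.3506/0.93 = 14.3555 kN.

P ≈ 14 kN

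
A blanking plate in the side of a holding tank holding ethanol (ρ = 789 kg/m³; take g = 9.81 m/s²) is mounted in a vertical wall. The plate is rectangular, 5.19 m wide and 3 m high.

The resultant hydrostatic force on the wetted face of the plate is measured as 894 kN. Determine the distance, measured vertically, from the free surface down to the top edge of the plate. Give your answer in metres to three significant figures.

γ = ρg = 789 × 9.81 / 1000 = 7.74009 kN/m³.
A = 5.19 × 3 = 15.57 m².
From F = γ·h_c·A, the centroid depth is h_c = 894/(7.74009 × 15.57) = 7.41827 m.
The centroid lies 3/2 = 1.5 m below the top edge, so the top edge sits at h_top = 7.41827 − 1.5 = 5.91827 m below the surface.

d_top ≈ 5.92 m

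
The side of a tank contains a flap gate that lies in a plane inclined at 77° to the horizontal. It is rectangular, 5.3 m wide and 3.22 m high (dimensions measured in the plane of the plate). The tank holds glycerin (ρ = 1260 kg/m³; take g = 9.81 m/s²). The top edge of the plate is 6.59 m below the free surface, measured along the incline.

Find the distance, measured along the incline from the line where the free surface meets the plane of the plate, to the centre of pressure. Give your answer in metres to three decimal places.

γ = ρg = 1260 × 9.81 / 1000 = 12.3606 kN/m³.
Let θ = 77° be the plate's angle to the horizontal; measure y along the incline from where the plane meets the free surface. Vertical depth h = y·sinθ with sinθ = 0.974370.
The centroid lies 3.22/2 = 1.61 m below the top edge, so y_c = 6.59 + 1.61 = 8.2 m and h_c = 8.2 × 0.974370 = 7.98983 m.
A = 5.3 × 3.22 = 17.066 m².
Resultant F = γ·h_c·A = 12.3606 × 7.98983 × 17.066 = 1685.42 kN.
I_c = b·h³/12 = 5.3 × 3.22³/12 = 14.7456 m⁴.
Centre of pressure: y_p = y_c + I_c/(y_c·A) = 8.2 + 14.7456/(8.2 × 17.066) = 8.2 + 0.10537 = 8.30537 m along the plane.

y_p = 8.305 m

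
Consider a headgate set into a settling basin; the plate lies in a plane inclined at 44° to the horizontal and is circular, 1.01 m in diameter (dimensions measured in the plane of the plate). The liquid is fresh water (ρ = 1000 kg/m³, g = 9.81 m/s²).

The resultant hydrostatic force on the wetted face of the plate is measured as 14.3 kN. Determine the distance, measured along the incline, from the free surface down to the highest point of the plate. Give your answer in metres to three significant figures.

y_top ≈ 2.11 m

γ = ρg = 1000 × 9.81 = 9810 N/m³ = 9.81 kN/m³.
A = π(0.505)² = 0.801185 m².
From F = γ·h_c·A, the centroid depth is h_c = 14.3/(9.81 × 0.801185) = 1.81943 m.
Let θ = 44° be the plate's angle to the horizontal; measure y along the incline from where the plane meets the free surface. Vertical depth h = y·sinθ with sinθ = 0.694658.
Along the incline, y_c = h_c/sinθ = 1.81943/0.694658 = 2.61917 m.
The centroid is at the centre, 0.505 m below the top of the plate, so the highest point sits at y_top = 2.61917 − 0.505 = 2.11417 m along the incline.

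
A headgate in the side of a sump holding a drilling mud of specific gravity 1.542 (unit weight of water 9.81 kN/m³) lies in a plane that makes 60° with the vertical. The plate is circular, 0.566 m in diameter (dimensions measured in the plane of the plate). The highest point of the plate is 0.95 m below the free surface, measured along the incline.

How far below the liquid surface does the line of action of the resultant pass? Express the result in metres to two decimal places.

h_p = 0.62 m

γ = 1.542 × 9.81 = 15.12702 kN/m³.
The plate makes 60° with the vertical, i.e. θ = 90° − 60° = 30° to the horizontal. Measuring y along the incline from the free-surface line, vertical depth h = y·sinθ with sinθ = 0.500000.
The centroid is at the centre, 0.283 m below the top of the plate, so y_c = 0.95 + 0.283 = 1.233 m and h_c = 1.233 × 0.500000 = 0.6165 m.
A = π(0.283)² = 0.251607 m².
Resultant F = γ·h_c·A = 15.12702 × 0.6165 × 0.251607 = 2.34644 kN.
I_c = πr⁴/4 = π × 0.283⁴/4 = 0.00503774 m⁴.
Centre of pressure: y_p = y_c + I_c/(y_c·A) = 1.233 + 0.00503774/(1.233 × 0.251607) = 1.233 + 0.0162387 = 1.24924 m along the plane.
Vertically, h_p = y_p·sinθ = 1.24924 × 0.500000 = 0.62462 m.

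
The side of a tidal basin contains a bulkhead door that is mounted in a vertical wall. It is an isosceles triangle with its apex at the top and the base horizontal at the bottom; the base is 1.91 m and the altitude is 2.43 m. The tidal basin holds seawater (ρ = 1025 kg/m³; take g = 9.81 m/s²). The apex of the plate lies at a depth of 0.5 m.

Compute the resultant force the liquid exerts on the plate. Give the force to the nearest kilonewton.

γ = ρg = 1025 × 9.81 / 1000 = 10.05525 kN/m³.
With the apex up, the centroid sits 2h/3 = 2 × 2.43/3 = 1.62 m below the apex, so the centroid depth is h_c = 0.5 + 1.62 = 2.12 m.
A = ½ × 1.91 × 2.43 = 2.32065 m².
Resultant F = γ·h_c·A = 10.05525 × 2.12 × 2.32065 = 49.4696 kN.

F ≈ 49 kN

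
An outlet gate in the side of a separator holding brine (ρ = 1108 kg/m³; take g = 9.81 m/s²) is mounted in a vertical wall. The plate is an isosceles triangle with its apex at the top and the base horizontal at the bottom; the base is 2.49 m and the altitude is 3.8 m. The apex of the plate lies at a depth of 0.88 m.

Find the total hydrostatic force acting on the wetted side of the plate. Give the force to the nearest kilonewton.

F ≈ 176 kN

γ = ρg = 1108 × 9.81 / 1000 = 10.86948 kN/m³.
With the apex up, the centroid sits 2h/3 = 2 × 3.8/3 = 2.53333 m below the apex, so the centroid depth is h_c = 0.88 + 2.53333 = 3.41333 m.
A = ½ × 2.49 × 3.8 = 4.731 m².
Resultant F = γ·h_c·A = 10.86948 × 3.41333 × 4.731 = 175.525 kN.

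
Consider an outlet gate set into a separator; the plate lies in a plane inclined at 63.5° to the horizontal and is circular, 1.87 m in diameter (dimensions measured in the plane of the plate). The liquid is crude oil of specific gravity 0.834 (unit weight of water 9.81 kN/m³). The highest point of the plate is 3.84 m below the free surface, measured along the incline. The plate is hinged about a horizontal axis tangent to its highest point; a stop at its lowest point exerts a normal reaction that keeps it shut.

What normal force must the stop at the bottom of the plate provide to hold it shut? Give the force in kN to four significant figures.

γ = 0.834 × 9.81 = 8.18154 kN/m³.
Let θ = 63.5° be the plate's angle to the horizontal; measure y along the incline from where the plane meets the free surface. Vertical depth h = y·sinθ with sinθ = 0.894934.
The centroid is at the centre, 0.935 m below the top of the plate, so y_c = 3.84 + 0.935 = 4.775 m and h_c = 4.775 × 0.894934 = 4.27331 m.
A = π(0.935)² = 2.74646 m².
Resultant F = γ·h_c·A = 8.18154 × 4.27331 × 2.74646 = 96.0224 kN.
I_c = πr⁴/4 = π × 0.935⁴/4 = 0.600256 m⁴.
Centre of pressure: y_p = y_c + I_c/(y_c·A) = 4.775 + 0.600256/(4.775 × 2.74646) = 4.775 + 0.0457709 = 4.82077 m along the plane.
The resultant acts 0.935 + 0.0457709 = 0.980771 m (along the plate) below the hinge at the top edge, so the moment about the hinge is M = F × 0.980771 = 96.0224 × 0.980771 = 94.176 kN·m.
A normal force at the bottom, 1.87 m from the hinge, must supply this moment: P = 94.176/1.87 = 50.3615 kN.

P ≈ 50.36 kN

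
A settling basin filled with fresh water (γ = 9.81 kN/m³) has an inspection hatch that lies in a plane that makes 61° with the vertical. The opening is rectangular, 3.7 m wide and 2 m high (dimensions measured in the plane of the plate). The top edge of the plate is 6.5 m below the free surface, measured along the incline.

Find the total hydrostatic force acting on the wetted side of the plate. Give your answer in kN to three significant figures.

F ≈ 264 kN

γ = 9.81 kN/m³.
The plate makes 61° with the vertical, i.e. θ = 90° − 61° = 29° to the horizontal. Measuring y along the incline from the free-surface line, vertical depth h = y·sinθ with sinθ = 0.484810.
The centroid lies 2/2 = 1 m below the top edge, so y_c = 6.5 + 1 = 7.5 m and h_c = 7.5 × 0.484810 = 3.63607 m.
A = 3.7 × 2 = 7.4 m².
Resultant F = γ·h_c·A = 9.81 × 3.63607 × 7.4 = 263.957 kN.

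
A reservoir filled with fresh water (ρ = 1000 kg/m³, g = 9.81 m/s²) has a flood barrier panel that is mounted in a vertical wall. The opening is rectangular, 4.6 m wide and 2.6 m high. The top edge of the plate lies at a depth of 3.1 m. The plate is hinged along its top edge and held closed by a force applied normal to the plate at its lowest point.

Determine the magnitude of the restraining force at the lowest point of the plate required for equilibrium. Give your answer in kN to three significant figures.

P ≈ 284 kN

γ = ρg = 1000 × 9.81 = 9810 N/m³ = 9.81 kN/m³.
The centroid lies 2.6/2 = 1.3 m below the top edge, so the centroid depth is h_c = 3.1 + 1.3 = 4.4 m.
A = 4.6 × 2.6 = 11.96 m².
Resultant F = γ·h_c·A = 9.81 × 4.4 × 11.96 = 516.241 kN.
I_c = b·h³/12 = 4.6 × 2.6³/12 = 6.73747 m⁴.
Centre of pressure: y_p = y_c + I_c/(y_c·A) = 4.4 + 6.73747/(4.4 × 11.96) = 4.4 + 0.12803 = 4.52803 m along the plane.
The resultant acts 1.3 + 0.12803 = 1.42803 m (along the plate) below the hinge at the top edge, so the moment about the hinge is M = F × 1.42803 = 516.241 × 1.42803 = 737.208 kN·m.
A normal force at the bottom, 2.6 m from the hinge, must supply this moment: P = 737.208/2.6 = 283.542 kN.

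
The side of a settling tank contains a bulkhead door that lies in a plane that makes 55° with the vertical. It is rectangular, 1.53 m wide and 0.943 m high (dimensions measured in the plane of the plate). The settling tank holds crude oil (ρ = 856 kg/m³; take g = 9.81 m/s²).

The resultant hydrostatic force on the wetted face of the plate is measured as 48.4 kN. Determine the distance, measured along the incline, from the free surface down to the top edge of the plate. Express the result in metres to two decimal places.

y_top ≈ 6.49 m

γ = ρg = 856 × 9.81 / 1000 = 8.39736 kN/m³.
A = 1.53 × 0.943 = 1.44279 m².
From F = γ·h_c·A, the centroid depth is h_c = 48.4/(8.39736 × 1.44279) = 3.99484 m.
The plate makes 55° with the vertical, i.e. θ = 90° − 55° = 35° to the horizontal. Measuring y along the incline from the free-surface line, vertical depth h = y·sinθ with sinθ = 0.573576.
Along the incline, y_c = h_c/sinθ = 3.99484/0.573576 = 6.9648 m.
The centroid lies 0.943/2 = 0.4715 m below the top edge, so the top edge sits at y_top = 6.9648 − 0.4715 = 6.4933 m along the incline.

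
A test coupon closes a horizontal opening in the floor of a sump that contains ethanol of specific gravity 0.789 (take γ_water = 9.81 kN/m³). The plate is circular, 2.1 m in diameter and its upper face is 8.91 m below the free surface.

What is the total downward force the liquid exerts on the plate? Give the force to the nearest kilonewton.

F ≈ 239 kN

γ = 0.789 × 9.81 = 7.74009 kN/m³.
The plate is horizontal, so pressure is uniform at p = γ·h = 7.74009 × 8.91 = 68.9642 kN/m².
A = π(1.05)² = 3.46361 m².
F = p·A = 68.9642 × 3.46361 = 238.865 kN.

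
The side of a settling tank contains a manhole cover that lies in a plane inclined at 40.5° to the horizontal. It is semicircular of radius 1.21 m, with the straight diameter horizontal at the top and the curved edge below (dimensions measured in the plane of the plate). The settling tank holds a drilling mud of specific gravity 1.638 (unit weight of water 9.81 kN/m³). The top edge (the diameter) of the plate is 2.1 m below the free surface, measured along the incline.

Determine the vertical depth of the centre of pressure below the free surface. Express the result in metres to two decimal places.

γ = 1.638 × 9.81 = 16.06878 kN/m³.
Let θ = 40.5° be the plate's angle to the horizontal; measure y along the incline from where the plane meets the free surface. Vertical depth h = y·sinθ with sinθ = 0.649448.
The centroid of a semicircle lies 4r/(3π) = 0.51354 m from the diameter, here below the top edge, so y_c = 2.1 + 0.51354 = 2.61354 m and h_c = 2.61354 × 0.649448 = 1.69736 m.
A = πr²/2 = π × 1.21²/2 = 2.2998 m².
Resultant F = γ·h_c·A = 16.06878 × 1.69736 × 2.2998 = 62.7259 kN.
I_c = (π/8 − 8/(9π))·r⁴ = 0.109757 × 1.21⁴ = 0.235274 m⁴.
Centre of pressure: y_p = y_c + I_c/(y_c·A) = 2.61354 + 0.235274/(2.61354 × 2.2998) = 2.61354 + 0.0391431 = 2.65268 m along the plane.
Vertically, h_p = y_p·sinθ = 2.65268 × 0.649448 = 1.72278 m.

h_p = 1.72 m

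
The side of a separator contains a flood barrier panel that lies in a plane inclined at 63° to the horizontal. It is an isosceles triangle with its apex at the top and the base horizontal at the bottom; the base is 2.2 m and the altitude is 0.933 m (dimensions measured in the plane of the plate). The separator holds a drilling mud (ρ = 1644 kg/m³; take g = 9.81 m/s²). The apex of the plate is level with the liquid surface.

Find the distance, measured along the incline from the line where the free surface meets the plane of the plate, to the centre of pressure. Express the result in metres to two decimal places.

y_p = 0.70 m

γ = ρg = 1644 × 9.81 / 1000 = 16.12764 kN/m³.
Let θ = 63° be the plate's angle to the horizontal; measure y along the incline from where the plane meets the free surface. Vertical depth h = y·sinθ with sinθ = 0.891007.
With the apex up, the centroid sits 2h/3 = 2 × 0.933/3 = 0.622 m below the apex, so y_c = 0.622 m and h_c = 0.622 × 0.891007 = 0.554206 m.
A = ½ × 2.2 × 0.933 = 1.0263 m².
Resultant F = γ·h_c·A = 16.12764 × 0.554206 × 1.0263 = 9.17311 kN.
I_c = b·h³/36 = 2.2 × 0.933³/36 = 0.0496324 m⁴.
Centre of pressure: y_p = y_c + I_c/(y_c·A) = 0.622 + 0.0496324/(0.622 × 1.0263) = 0.622 + 0.07775 = 0.69975 m along the plane.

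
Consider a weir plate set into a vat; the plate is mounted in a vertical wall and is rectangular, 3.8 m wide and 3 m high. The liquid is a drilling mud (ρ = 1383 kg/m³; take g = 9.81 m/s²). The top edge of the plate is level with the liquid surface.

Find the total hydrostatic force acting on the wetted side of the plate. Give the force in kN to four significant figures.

F ≈ 232.0 kN

γ = ρg = 1383 × 9.81 / 1000 = 13.56723 kN/m³.
The centroid lies 3/2 = 1.5 m below the top edge, so the centroid depth is h_c = 1.5 m.
A = 3.8 × 3 = 11.4 m².
Resultant F = γ·h_c·A = 13.56723 × 1.5 × 11.4 = 232 kN.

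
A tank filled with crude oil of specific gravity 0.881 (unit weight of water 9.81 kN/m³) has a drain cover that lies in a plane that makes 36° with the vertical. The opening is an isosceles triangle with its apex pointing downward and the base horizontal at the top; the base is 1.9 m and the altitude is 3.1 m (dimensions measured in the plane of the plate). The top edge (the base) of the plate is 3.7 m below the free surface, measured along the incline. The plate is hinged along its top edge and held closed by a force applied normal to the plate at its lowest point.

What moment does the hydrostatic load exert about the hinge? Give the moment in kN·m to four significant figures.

γ = 0.881 × 9.81 = 8.64261 kN/m³.
The plate makes 36° with the vertical, i.e. θ = 90° − 36° = 54° to the horizontal. Measuring y along the incline from the free-surface line, vertical depth h = y·sinθ with sinθ = 0.809017.
With the apex down, the centroid sits h/3 = 3.1/3 = 1.03333 m below the base (the top edge), so y_c = 3.7 + 1.03333 = 4.73333 m and h_c = 4.73333 × 0.809017 = 3.82934 m.
A = ½ × 1.9 × 3.1 = 2.945 m².
Resultant F = γ·h_c·A = 8.64261 × 3.82934 × 2.945 = 97.4662 kN.
I_c = b·h³/36 = 1.9 × 3.1³/36 = 1.5723 m⁴.
Centre of pressure: y_p = y_c + I_c/(y_c·A) = 4.73333 + 1.5723/(4.73333 × 2.945) = 4.73333 + 0.112793 = 4.84612 m along the plane.
The resultant acts 1.03333 + 0.112793 = 1.14612 m (along the plate) below the hinge at the top edge, so the moment about the hinge is M = F × 1.14612 = 97.4662 × 1.14612 = 111.708 kN·m.

M ≈ 111.7 kN·m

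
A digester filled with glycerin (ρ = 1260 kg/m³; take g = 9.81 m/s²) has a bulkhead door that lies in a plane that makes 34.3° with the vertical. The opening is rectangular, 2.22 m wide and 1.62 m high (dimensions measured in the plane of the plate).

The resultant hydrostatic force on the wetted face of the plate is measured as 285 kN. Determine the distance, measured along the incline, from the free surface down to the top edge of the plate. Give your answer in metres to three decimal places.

γ = ρg = 1260 × 9.81 / 1000 = 12.3606 kN/m³.
A = 2.22 × 1.62 = 3.5964 m².
From F = γ·h_c·A, the centroid depth is h_c = 285/(12.3606 × 3.5964) = 6.41117 m.
The plate makes 34.3° with the vertical, i.e. θ = 90° − 34.3° = 55.7° to the horizontal. Measuring y along the incline from the free-surface line, vertical depth h = y·sinθ with sinθ = 0.826098.
Along the incline, y_c = h_c/sinθ = 6.41117/0.826098 = 7.76079 m.
The centroid lies 1.62/2 = 0.81 m below the top edge, so the top edge sits at y_top = 7.76079 − 0.81 = 6.95079 m along the incline.

y_top ≈ 6.951 m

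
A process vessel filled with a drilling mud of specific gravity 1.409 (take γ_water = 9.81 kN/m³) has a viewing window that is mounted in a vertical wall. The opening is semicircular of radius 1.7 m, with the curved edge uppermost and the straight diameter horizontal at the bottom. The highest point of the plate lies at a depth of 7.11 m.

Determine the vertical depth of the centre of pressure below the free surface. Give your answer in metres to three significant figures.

h_p = 8.11 m

γ = 1.409 × 9.81 = 13.82229 kN/m³.
The centroid lies 4r/(3π) = 0.721502 m above the diameter, so r − 4r/(3π) = 1.7 − 0.721502 = 0.978498 m below the topmost point, so the centroid depth is h_c = 7.11 + 0.978498 = 8.0885 m.
A = πr²/2 = π × 1.7²/2 = 4.5396 m².
Resultant F = γ·h_c·A = 13.82229 × 8.0885 × 4.5396 = 507.535 kN.
I_c = (π/8 − 8/(9π))·r⁴ = 0.109757 × 1.7⁴ = 0.916701 m⁴.
Centre of pressure: y_p = y_c + I_c/(y_c·A) = 8.0885 + 0.916701/(8.0885 × 4.5396) = 8.0885 + 0.0249656 = 8.11347 m along the plane.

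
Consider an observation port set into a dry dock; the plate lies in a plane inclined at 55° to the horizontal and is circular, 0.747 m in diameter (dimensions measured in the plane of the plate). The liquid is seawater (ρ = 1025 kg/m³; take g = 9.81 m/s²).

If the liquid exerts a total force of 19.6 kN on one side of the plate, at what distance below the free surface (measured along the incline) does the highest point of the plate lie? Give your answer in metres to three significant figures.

y_top ≈ 5.06 m

γ = ρg = 1025 × 9.81 / 1000 = 10.05525 kN/m³.
A = π(0.3735)² = 0.438259 m².
From F = γ·h_c·A, the centroid depth is h_c = 19.6/(10.05525 × 0.438259) = 4.44767 m.
Let θ = 55° be the plate's angle to the horizontal; measure y along the incline from where the plane meets the free surface. Vertical depth h = y·sinθ with sinθ = 0.819152.
Along the incline, y_c = h_c/sinθ = 4.44767/0.819152 = 5.4296 m.
The centroid is at the centre, 0.3735 m below the top of the plate, so the highest point sits at y_top = 5.4296 − 0.3735 = 5.0561 m along the incline.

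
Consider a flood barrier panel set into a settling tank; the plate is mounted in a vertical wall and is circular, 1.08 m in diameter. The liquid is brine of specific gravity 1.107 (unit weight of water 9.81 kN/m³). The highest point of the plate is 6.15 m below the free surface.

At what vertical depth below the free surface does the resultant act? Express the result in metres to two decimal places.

γ = 1.107 × 9.81 = 10.85967 kN/m³.
The centroid is at the centre, 0.54 m below the top of the plate, so the centroid depth is h_c = 6.15 + 0.54 = 6.69 m.
A = π(0.54)² = 0.916088 m².
Resultant F = γ·h_c·A = 10.85967 × 6.69 × 0.916088 = 66.5549 kN.
I_c = πr⁴/4 = π × 0.54⁴/4 = 0.0667828 m⁴.
Centre of pressure: y_p = y_c + I_c/(y_c·A) = 6.69 + 0.0667828/(6.69 × 0.916088) = 6.69 + 0.0108969 = 6.7009 m along the plane.

h_p = 6.70 m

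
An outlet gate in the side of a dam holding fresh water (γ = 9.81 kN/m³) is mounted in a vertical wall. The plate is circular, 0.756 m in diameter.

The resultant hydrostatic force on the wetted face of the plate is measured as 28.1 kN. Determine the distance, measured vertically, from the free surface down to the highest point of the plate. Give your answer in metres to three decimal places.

γ = 9.81 kN/m³.
A = π(0.378)² = 0.448883 m².
From F = γ·h_c·A, the centroid depth is h_c = 28.1/(9.81 × 0.448883) = 6.38123 m.
The centroid is at the centre, 0.378 m below the top of the plate, so the highest point sits at h_top = 6.38123 − 0.378 = 6.00323 m below the surface.

d_top ≈ 6.003 m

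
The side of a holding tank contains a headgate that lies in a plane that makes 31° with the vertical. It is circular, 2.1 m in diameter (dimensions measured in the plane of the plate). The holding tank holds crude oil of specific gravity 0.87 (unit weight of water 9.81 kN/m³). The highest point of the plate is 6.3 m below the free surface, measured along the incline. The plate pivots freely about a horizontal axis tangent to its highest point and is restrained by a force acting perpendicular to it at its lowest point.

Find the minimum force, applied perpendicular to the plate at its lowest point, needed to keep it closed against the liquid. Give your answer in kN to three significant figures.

γ = 0.87 × 9.81 = 8.5347 kN/m³.
The plate makes 31° with the vertical, i.e. θ = 90° − 31° = 59° to the horizontal. Measuring y along the incline from the free-surface line, vertical depth h = y·sinθ with sinθ = 0.857167.
The centroid is at the centre, 1.05 m below the top of the plate, so y_c = 6.3 + 1.05 = 7.35 m and h_c = 7.35 × 0.857167 = 6.30018 m.
A = π(1.05)² = 3.46361 m².
Resultant F = γ·h_c·A = 8.5347 × 6.30018 × 3.46361 = 186.239 kN.
I_c = πr⁴/4 = π × 1.05⁴/4 = 0.954656 m⁴.
Centre of pressure: y_p = y_c + I_c/(y_c·A) = 7.35 + 0.954656/(7.35 × 3.46361) = 7.35 + 0.0374999 = 7.3875 m along the plane.
The resultant acts 1.05 + 0.0374999 = 1.0875 m (along the plate) below the hinge at the top edge, so the moment about the hinge is M = F × 1.0875 = 186.239 × 1.0875 = 202.535 kN·m.
A normal force at the bottom, 2.1 m from the hinge, must supply this moment: P = 202.535/2.1 = 96.4452 kN.

P ≈ 96.4 kN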